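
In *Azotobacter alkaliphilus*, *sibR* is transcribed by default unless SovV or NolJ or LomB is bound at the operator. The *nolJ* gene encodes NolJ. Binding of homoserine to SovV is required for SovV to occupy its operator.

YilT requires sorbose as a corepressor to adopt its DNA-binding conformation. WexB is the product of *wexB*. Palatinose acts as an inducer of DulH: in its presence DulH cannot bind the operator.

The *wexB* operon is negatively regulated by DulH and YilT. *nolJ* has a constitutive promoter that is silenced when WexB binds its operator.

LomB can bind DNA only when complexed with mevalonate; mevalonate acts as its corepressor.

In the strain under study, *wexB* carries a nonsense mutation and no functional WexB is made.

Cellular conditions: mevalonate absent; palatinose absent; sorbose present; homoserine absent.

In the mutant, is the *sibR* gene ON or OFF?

OFF

Homoserine is absent, so SovV is inactive.
WexB is non-functional in this strain, so it has no effect.
With no repressor bound, *nolJ* is transcribed.
So NolJ is produced and active.
Mevalonate is absent, so LomB is inactive.
With repressor NolJ bound, *sibR* is not transcribed.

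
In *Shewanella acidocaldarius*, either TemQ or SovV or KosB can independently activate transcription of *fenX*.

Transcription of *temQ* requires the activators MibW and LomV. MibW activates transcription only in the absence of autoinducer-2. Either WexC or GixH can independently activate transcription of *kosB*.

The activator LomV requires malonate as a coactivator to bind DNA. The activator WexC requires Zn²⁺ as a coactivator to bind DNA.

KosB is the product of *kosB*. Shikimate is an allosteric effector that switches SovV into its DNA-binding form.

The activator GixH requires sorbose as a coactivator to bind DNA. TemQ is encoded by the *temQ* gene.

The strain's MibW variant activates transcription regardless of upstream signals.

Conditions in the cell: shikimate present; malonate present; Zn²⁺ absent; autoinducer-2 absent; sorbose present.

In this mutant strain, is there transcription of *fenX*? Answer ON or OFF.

ON

MibW is constitutively active in this strain.
Malonate is present, so LomV is active.
No repressor is bound and MibW and LomV are active, so *temQ* is transcribed.
So TemQ is produced and active.
Shikimate is present, so SovV is active.
Zn²⁺ is absent, so WexC is inactive.
Sorbose is present, so GixH is active.
Activator GixH is present, so *kosB* is transcribed.
So KosB is produced and active.
Activator TemQ is present, so *fenX* is transcribed.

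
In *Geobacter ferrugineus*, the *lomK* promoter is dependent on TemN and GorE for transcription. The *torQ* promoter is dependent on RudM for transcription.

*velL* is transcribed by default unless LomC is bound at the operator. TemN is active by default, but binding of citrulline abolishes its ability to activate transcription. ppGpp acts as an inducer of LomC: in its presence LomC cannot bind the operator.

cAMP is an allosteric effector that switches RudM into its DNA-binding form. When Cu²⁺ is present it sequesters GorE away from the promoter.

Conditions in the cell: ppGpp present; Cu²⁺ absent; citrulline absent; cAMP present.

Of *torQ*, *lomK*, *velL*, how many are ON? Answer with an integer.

cAMP is present, so RudM is active.
No repressor is bound and RudM is active, so *torQ* is transcribed.
→ *torQ* is ON.
Citrulline is absent, so TemN is active.
Cu²⁺ is absent, so GorE is active.
No repressor is bound and TemN and GorE are active, so *lomK* is transcribed.
→ *lomK* is ON.
ppGpp is present, so LomC is inactive.
With no repressor bound, *velL* is transcribed.
→ *velL* is ON.
3 of the 3 genes are transcribed.

3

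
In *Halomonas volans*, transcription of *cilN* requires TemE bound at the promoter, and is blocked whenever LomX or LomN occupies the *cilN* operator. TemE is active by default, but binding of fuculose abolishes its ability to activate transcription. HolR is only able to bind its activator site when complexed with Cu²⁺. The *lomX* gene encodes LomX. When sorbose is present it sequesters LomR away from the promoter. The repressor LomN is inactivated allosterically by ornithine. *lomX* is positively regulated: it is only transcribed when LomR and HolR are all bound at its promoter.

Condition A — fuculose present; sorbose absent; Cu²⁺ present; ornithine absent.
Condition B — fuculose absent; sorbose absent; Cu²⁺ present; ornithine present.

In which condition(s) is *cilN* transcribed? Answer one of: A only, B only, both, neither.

neither

Condition A:
Fuculose is present, so TemE is inactive.
Sorbose is absent, so LomR is active.
Cu²⁺ is present, so HolR is active.
No repressor is bound and LomR and HolR are active, so *lomX* is transcribed.
So LomX is produced and active.
Ornithine is absent, so LomN is active.
With repressor LomX bound, *cilN* is not transcribed.
→ *cilN* is OFF in A.
Condition B:
Fuculose is absent, so TemE is active.
Sorbose is absent, so LomR is active.
Cu²⁺ is present, so HolR is active.
No repressor is bound and LomR and HolR are active, so *lomX* is transcribed.
So LomX is produced and active.
Ornithine is present, so LomN is inactive.
With repressor LomX bound, *cilN* is not transcribed.
→ *cilN* is OFF in B.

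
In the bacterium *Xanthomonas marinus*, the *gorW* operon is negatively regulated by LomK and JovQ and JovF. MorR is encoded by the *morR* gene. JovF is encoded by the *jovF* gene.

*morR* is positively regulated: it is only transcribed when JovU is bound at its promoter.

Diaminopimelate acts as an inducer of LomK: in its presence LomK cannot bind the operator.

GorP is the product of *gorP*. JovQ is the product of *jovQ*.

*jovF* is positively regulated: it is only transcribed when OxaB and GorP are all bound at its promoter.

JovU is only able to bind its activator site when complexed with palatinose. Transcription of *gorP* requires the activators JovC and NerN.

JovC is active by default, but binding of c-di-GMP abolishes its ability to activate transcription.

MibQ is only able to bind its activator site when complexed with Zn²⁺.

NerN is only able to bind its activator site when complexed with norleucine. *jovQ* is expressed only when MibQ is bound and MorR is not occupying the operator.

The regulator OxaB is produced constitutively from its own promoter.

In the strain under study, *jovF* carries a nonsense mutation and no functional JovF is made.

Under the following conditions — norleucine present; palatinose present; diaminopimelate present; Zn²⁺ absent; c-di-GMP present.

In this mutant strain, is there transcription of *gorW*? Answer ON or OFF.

Diaminopimelate is present, so LomK is inactive.
Palatinose is present, so JovU is active.
No repressor is bound and JovU is active, so *morR* is transcribed.
So MorR is produced and active.
Zn²⁺ is absent, so MibQ is inactive.
With repressor MorR bound, *jovQ* is not transcribed.
So JovQ is not produced.
JovF is non-functional in this strain, so it has no effect.
With no repressor bound, *gorW* is transcribed.

ON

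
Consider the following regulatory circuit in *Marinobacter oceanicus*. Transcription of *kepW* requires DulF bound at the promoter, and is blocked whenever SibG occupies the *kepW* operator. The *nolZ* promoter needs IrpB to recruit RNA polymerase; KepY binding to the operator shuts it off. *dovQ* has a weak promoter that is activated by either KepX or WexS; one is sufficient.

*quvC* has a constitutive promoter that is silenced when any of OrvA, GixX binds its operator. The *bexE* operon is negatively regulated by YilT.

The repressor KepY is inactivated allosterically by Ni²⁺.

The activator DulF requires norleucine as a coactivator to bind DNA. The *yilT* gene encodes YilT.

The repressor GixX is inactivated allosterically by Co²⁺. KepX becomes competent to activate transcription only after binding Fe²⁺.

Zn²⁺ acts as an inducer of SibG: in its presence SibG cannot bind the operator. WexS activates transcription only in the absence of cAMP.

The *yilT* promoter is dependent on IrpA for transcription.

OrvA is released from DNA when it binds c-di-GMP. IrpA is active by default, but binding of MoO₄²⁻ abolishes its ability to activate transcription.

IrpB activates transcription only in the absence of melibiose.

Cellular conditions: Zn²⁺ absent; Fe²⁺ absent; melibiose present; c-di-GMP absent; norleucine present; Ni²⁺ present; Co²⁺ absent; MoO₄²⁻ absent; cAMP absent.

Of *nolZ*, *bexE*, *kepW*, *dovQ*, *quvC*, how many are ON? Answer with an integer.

1

Melibiose is present, so IrpB is inactive.
Ni²⁺ is present, so KepY is inactive.
Required activator IrpB is absent, so *nolZ* is not transcribed.
→ *nolZ* is OFF.
MoO₄²⁻ is absent, so IrpA is active.
No repressor is bound and IrpA is active, so *yilT* is transcribed.
So YilT is produced and active.
With repressor YilT bound, *bexE* is not transcribed.
→ *bexE* is OFF.
Zn²⁺ is absent, so SibG is active.
Norleucine is present, so DulF is active.
With repressor SibG bound, *kepW* is not transcribed.
→ *kepW* is OFF.
Fe²⁺ is absent, so KepX is inactive.
cAMP is absent, so WexS is active.
Activator WexS is present, so *dovQ* is transcribed.
→ *dovQ* is ON.
c-di-GMP is absent, so OrvA is active.
Co²⁺ is absent, so GixX is active.
With repressor OrvA bound, *quvC* is not transcribed.
→ *quvC* is OFF.
1 of the 5 genes is transcribed.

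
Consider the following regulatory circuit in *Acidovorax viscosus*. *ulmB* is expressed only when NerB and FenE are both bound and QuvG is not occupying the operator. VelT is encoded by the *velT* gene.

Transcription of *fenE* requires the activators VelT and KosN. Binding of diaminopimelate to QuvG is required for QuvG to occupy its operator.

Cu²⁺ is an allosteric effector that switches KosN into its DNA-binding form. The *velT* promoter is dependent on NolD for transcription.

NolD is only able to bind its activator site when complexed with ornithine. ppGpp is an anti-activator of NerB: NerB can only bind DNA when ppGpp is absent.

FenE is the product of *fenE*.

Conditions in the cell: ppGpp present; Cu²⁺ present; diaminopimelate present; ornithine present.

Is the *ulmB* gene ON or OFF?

OFF

ppGpp is present, so NerB is inactive.
Diaminopimelate is present, so QuvG is active.
Ornithine is present, so NolD is active.
No repressor is bound and NolD is active, so *velT* is transcribed.
So VelT is produced and active.
Cu²⁺ is present, so KosN is active.
No repressor is bound and VelT and KosN are active, so *fenE* is transcribed.
So FenE is produced and active.
With repressor QuvG bound, *ulmB* is not transcribed.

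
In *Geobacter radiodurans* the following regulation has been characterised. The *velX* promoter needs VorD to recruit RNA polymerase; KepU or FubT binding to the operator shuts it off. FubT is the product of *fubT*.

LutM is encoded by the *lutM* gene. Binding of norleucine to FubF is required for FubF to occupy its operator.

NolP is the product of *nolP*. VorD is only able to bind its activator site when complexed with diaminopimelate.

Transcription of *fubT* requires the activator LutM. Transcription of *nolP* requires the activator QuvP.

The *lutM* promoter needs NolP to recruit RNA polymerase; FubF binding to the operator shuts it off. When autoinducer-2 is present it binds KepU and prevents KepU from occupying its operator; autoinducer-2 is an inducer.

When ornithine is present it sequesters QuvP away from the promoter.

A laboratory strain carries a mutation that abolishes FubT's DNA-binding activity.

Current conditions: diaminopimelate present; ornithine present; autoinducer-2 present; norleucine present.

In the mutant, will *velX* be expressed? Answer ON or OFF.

Diaminopimelate is present, so VorD is active.
Autoinducer-2 is present, so KepU is inactive.
FubT is non-functional in this strain, so it has no effect.
No repressor is bound and VorD is active, so *velX* is transcribed.

ON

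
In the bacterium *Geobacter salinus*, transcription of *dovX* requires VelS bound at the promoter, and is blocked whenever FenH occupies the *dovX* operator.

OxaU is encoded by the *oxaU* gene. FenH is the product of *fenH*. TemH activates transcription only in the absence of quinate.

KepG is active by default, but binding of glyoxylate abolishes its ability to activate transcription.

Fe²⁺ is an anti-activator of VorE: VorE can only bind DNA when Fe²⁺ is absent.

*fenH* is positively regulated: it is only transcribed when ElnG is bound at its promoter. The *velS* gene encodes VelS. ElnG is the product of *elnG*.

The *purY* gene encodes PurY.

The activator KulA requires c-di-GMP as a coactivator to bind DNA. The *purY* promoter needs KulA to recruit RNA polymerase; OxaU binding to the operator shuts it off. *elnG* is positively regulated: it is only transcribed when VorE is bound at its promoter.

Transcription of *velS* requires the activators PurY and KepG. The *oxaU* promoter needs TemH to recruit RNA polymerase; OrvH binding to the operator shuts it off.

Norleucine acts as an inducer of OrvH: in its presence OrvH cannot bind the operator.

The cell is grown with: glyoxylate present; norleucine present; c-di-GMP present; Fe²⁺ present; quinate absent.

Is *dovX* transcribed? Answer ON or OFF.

Fe²⁺ is present, so VorE is inactive.
Required activator VorE is absent, so *elnG* is not transcribed.
So ElnG is not produced.
Required activator ElnG is absent, so *fenH* is not transcribed.
So FenH is not produced.
c-di-GMP is present, so KulA is active.
Norleucine is present, so OrvH is inactive.
Quinate is absent, so TemH is active.
No repressor is bound and TemH is active, so *oxaU* is transcribed.
So OxaU is produced and active.
With repressor OxaU bound, *purY* is not transcribed.
So PurY is not produced.
Glyoxylate is present, so KepG is inactive.
Required activator PurY is absent, so *velS* is not transcribed.
So VelS is not produced.
Required activator VelS is absent, so *dovX* is not transcribed.

OFF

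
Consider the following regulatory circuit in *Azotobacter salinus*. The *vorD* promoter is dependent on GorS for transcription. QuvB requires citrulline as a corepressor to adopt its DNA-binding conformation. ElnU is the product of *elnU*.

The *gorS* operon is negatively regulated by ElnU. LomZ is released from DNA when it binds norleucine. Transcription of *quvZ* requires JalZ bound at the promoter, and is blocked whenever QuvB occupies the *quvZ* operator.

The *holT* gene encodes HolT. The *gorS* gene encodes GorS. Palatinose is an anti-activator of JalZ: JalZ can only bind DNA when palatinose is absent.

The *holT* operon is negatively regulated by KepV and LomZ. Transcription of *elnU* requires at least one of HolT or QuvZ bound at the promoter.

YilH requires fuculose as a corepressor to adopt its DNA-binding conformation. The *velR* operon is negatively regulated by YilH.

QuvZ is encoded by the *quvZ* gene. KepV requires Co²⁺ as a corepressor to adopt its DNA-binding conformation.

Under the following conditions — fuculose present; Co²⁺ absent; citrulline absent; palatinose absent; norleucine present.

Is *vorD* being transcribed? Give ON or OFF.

OFF

Co²⁺ is absent, so KepV is inactive.
Norleucine is present, so LomZ is inactive.
With no repressor bound, *holT* is transcribed.
So HolT is produced and active.
Citrulline is absent, so QuvB is inactive.
Palatinose is absent, so JalZ is active.
No repressor is bound and JalZ is active, so *quvZ* is transcribed.
So QuvZ is produced and active.
Activator HolT is present, so *elnU* is transcribed.
So ElnU is produced and active.
With repressor ElnU bound, *gorS* is not transcribed.
So GorS is not produced.
Required activator GorS is absent, so *vorD* is not transcribed.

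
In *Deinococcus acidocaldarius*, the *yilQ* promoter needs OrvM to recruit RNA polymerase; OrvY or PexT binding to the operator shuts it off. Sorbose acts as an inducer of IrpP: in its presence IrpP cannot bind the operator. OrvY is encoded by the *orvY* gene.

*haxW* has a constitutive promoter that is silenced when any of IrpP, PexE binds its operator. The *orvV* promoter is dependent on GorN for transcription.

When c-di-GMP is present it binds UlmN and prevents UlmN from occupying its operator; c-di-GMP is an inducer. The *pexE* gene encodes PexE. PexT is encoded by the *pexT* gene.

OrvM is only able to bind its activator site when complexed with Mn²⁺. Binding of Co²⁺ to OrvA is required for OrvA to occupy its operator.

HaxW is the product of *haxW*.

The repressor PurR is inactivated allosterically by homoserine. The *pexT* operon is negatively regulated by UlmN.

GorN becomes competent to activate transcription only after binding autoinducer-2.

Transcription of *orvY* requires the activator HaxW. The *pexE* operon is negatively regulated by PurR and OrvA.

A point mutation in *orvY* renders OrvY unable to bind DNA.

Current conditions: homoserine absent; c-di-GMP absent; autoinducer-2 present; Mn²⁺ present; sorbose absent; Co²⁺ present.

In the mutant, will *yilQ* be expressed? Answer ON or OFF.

OrvY is non-functional in this strain, so it has no effect.
c-di-GMP is absent, so UlmN is active.
With repressor UlmN bound, *pexT* is not transcribed.
So PexT is not produced.
Mn²⁺ is present, so OrvM is active.
No repressor is bound and OrvM is active, so *yilQ* is transcribed.

ON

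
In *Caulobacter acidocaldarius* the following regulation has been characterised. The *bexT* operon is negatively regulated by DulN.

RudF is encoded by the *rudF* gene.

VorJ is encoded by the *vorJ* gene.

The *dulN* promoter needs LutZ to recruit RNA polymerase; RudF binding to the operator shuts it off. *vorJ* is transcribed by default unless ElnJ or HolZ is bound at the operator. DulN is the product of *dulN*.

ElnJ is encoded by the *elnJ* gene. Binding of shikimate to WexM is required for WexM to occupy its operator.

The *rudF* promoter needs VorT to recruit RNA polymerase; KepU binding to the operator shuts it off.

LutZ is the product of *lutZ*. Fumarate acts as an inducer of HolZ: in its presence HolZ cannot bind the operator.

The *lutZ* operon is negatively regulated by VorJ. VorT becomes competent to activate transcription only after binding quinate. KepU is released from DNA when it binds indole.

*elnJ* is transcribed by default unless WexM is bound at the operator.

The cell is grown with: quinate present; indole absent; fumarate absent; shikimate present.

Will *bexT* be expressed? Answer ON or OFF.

OFF

Shikimate is present, so WexM is active.
With repressor WexM bound, *elnJ* is not transcribed.
So ElnJ is not produced.
Fumarate is absent, so HolZ is active.
With repressor HolZ bound, *vorJ* is not transcribed.
So VorJ is not produced.
With no repressor bound, *lutZ* is transcribed.
So LutZ is produced and active.
Quinate is present, so VorT is active.
Indole is absent, so KepU is active.
With repressor KepU bound, *rudF* is not transcribed.
So RudF is not produced.
No repressor is bound and LutZ is active, so *dulN* is transcribed.
So DulN is produced and active.
With repressor DulN bound, *bexT* is not transcribed.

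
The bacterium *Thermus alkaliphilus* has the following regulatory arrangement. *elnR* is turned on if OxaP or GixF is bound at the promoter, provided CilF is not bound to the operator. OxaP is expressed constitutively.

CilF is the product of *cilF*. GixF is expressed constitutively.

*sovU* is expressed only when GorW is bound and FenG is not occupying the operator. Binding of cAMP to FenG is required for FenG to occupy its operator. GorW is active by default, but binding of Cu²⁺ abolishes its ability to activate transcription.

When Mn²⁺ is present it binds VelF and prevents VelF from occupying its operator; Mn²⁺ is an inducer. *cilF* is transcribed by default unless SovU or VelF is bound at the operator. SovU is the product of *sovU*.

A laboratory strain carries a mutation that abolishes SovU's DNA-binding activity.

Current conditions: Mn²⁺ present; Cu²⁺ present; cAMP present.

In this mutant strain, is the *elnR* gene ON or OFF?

OFF

OxaP is produced constitutively and is active.
GixF is produced constitutively and is active.
SovU is non-functional in this strain, so it has no effect.
Mn²⁺ is present, so VelF is inactive.
With no repressor bound, *cilF* is transcribed.
So CilF is produced and active.
With repressor CilF bound, *elnR* is not transcribed.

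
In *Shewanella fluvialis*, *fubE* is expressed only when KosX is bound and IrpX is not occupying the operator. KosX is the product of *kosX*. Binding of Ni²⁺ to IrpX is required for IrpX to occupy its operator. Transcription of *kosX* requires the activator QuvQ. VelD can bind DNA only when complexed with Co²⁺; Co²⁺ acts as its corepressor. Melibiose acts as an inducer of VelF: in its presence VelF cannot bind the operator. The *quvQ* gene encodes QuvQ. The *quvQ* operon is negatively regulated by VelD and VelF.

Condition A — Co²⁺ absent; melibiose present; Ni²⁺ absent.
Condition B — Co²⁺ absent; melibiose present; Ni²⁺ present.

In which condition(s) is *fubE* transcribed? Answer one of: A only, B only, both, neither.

Condition A:
Co²⁺ is absent, so VelD is inactive.
Melibiose is present, so VelF is inactive.
With no repressor bound, *quvQ* is transcribed.
So QuvQ is produced and active.
No repressor is bound and QuvQ is active, so *kosX* is transcribed.
So KosX is produced and active.
Ni²⁺ is absent, so IrpX is inactive.
No repressor is bound and KosX is active, so *fubE* is transcribed.
→ *fubE* is ON in A.
Condition B:
Co²⁺ is absent, so VelD is inactive.
Melibiose is present, so VelF is inactive.
With no repressor bound, *quvQ* is transcribed.
So QuvQ is produced and active.
No repressor is bound and QuvQ is active, so *kosX* is transcribed.
So KosX is produced and active.
Ni²⁺ is present, so IrpX is active.
With repressor IrpX bound, *fubE* is not transcribed.
→ *fubE* is OFF in B.

A only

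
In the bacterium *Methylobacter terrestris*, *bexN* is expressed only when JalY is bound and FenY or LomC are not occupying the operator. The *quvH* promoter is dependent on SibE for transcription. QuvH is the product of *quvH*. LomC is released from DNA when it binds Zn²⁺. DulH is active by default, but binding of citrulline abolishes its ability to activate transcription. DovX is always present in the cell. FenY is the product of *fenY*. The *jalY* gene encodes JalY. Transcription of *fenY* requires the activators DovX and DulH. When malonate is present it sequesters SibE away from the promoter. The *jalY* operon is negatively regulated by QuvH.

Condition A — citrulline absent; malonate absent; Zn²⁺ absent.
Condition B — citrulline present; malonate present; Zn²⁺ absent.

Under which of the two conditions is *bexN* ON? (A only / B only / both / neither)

Condition A:
DovX is produced constitutively and is active.
Citrulline is absent, so DulH is active.
No repressor is bound and DovX and DulH are active, so *fenY* is transcribed.
So FenY is produced and active.
Malonate is absent, so SibE is active.
No repressor is bound and SibE is active, so *quvH* is transcribed.
So QuvH is produced and active.
With repressor QuvH bound, *jalY* is not transcribed.
So JalY is not produced.
Zn²⁺ is absent, so LomC is active.
With repressor FenY bound, *bexN* is not transcribed.
→ *bexN* is OFF in A.
Condition B:
DovX is produced constitutively and is active.
Citrulline is present, so DulH is inactive.
Required activator DulH is absent, so *fenY* is not transcribed.
So FenY is not produced.
Malonate is present, so SibE is inactive.
Required activator SibE is absent, so *quvH* is not transcribed.
So QuvH is not produced.
With no repressor bound, *jalY* is transcribed.
So JalY is produced and active.
Zn²⁺ is absent, so LomC is active.
With repressor LomC bound, *bexN* is not transcribed.
→ *bexN* is OFF in B.

neither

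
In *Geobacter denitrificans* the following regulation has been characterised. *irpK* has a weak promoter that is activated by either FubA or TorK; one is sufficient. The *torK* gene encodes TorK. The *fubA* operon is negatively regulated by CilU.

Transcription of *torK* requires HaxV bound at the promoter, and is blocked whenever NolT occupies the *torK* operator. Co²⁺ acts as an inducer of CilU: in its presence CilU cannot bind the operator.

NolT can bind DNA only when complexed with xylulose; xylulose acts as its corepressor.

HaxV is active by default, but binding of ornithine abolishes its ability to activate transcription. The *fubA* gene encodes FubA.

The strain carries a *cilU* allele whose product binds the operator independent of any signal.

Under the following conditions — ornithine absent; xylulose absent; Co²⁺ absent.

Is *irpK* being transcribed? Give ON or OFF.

ON

CilU is constitutively active in this strain.
With repressor CilU bound, *fubA* is not transcribed.
So FubA is not produced.
Ornithine is absent, so HaxV is active.
Xylulose is absent, so NolT is inactive.
No repressor is bound and HaxV is active, so *torK* is transcribed.
So TorK is produced and active.
Activator TorK is present, so *irpK* is transcribed.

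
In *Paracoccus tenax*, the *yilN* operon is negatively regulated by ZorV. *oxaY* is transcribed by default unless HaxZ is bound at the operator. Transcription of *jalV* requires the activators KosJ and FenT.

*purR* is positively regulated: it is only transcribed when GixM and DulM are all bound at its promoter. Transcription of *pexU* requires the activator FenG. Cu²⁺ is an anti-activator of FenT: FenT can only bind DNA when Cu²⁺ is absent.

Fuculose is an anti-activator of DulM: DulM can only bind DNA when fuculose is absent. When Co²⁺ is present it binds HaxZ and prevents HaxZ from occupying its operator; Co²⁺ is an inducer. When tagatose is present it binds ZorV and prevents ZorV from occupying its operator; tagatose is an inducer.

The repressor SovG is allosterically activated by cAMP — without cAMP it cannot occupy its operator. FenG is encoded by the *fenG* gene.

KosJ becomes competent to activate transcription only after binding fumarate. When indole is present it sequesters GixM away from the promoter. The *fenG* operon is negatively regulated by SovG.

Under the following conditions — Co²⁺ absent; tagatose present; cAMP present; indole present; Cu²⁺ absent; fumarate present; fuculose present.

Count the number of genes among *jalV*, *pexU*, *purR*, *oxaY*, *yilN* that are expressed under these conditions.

2

Fumarate is present, so KosJ is active.
Cu²⁺ is absent, so FenT is active.
No repressor is bound and KosJ and FenT are active, so *jalV* is transcribed.
→ *jalV* is ON.
cAMP is present, so SovG is active.
With repressor SovG bound, *fenG* is not transcribed.
So FenG is not produced.
Required activator FenG is absent, so *pexU* is not transcribed.
→ *pexU* is OFF.
Indole is present, so GixM is inactive.
Fuculose is present, so DulM is inactive.
Required activator GixM is absent, so *purR* is not transcribed.
→ *purR* is OFF.
Co²⁺ is absent, so HaxZ is active.
With repressor HaxZ bound, *oxaY* is not transcribed.
→ *oxaY* is OFF.
Tagatose is present, so ZorV is inactive.
With no repressor bound, *yilN* is transcribed.
→ *yilN* is ON.
2 of the 5 genes are transcribed.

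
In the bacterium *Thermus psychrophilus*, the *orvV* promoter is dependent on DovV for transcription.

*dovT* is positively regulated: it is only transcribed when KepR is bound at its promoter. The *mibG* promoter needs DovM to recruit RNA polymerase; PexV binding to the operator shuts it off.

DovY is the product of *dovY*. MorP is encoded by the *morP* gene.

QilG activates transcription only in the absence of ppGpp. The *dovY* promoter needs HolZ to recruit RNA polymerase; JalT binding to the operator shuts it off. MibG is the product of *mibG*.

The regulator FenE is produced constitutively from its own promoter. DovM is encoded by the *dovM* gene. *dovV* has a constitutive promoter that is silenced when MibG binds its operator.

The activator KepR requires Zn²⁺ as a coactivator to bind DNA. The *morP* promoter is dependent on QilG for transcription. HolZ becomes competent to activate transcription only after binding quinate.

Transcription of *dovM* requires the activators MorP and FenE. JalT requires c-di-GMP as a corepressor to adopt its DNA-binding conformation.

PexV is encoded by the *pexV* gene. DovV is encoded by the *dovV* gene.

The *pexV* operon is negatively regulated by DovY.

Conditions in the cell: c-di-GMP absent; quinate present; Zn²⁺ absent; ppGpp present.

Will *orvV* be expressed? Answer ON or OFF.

ON

ppGpp is present, so QilG is inactive.
Required activator QilG is absent, so *morP* is not transcribed.
So MorP is not produced.
FenE is produced constitutively and is active.
Required activator MorP is absent, so *dovM* is not transcribed.
So DovM is not produced.
c-di-GMP is absent, so JalT is inactive.
Quinate is present, so HolZ is active.
No repressor is bound and HolZ is active, so *dovY* is transcribed.
So DovY is produced and active.
With repressor DovY bound, *pexV* is not transcribed.
So PexV is not produced.
Required activator DovM is absent, so *mibG* is not transcribed.
So MibG is not produced.
With no repressor bound, *dovV* is transcribed.
So DovV is produced and active.
No repressor is bound and DovV is active, so *orvV* is transcribed.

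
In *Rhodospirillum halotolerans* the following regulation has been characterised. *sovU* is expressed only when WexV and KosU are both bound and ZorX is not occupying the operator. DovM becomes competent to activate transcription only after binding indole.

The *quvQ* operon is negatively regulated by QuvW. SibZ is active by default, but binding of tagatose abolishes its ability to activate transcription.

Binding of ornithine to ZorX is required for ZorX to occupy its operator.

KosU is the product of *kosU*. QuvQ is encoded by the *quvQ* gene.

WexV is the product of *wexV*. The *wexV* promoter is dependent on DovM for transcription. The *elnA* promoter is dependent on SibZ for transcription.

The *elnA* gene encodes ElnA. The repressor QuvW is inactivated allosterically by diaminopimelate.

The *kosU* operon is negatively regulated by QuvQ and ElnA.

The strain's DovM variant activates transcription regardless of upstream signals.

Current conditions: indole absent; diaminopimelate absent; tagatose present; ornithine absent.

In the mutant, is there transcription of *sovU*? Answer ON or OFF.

ON

DovM is constitutively active in this strain.
No repressor is bound and DovM is active, so *wexV* is transcribed.
So WexV is produced and active.
Ornithine is absent, so ZorX is inactive.
Diaminopimelate is absent, so QuvW is active.
With repressor QuvW bound, *quvQ* is not transcribed.
So QuvQ is not produced.
Tagatose is present, so SibZ is inactive.
Required activator SibZ is absent, so *elnA* is not transcribed.
So ElnA is not produced.
With no repressor bound, *kosU* is transcribed.
So KosU is produced and active.
No repressor is bound and WexV and KosU are active, so *sovU* is transcribed.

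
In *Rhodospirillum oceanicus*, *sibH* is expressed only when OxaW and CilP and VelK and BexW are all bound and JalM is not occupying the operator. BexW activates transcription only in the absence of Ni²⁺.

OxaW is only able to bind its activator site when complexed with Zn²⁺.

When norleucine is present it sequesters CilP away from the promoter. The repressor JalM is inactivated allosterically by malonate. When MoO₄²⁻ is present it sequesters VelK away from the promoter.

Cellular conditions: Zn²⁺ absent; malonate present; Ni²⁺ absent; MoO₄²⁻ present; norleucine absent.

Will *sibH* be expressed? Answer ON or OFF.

OFF

Zn²⁺ is absent, so OxaW is inactive.
Norleucine is absent, so CilP is active.
MoO₄²⁻ is present, so VelK is inactive.
Malonate is present, so JalM is inactive.
Ni²⁺ is absent, so BexW is active.
Required activator OxaW is absent, so *sibH* is not transcribed.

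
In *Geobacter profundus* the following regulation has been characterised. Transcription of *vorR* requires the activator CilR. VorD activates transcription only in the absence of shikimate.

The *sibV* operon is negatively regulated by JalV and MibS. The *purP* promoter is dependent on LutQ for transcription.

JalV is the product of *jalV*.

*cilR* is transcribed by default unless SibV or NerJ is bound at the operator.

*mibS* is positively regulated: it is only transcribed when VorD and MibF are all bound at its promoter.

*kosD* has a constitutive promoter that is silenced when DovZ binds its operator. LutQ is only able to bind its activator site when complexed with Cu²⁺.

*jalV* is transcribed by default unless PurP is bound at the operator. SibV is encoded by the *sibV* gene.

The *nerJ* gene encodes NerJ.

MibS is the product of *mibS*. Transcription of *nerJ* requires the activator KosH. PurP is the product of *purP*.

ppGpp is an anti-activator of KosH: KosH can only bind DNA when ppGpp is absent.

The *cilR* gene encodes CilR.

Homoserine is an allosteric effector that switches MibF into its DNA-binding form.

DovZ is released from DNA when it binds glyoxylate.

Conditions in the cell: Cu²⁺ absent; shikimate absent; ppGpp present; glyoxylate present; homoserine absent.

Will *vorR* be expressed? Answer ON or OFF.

ON

Cu²⁺ is absent, so LutQ is inactive.
Required activator LutQ is absent, so *purP* is not transcribed.
So PurP is not produced.
With no repressor bound, *jalV* is transcribed.
So JalV is produced and active.
Shikimate is absent, so VorD is active.
Homoserine is absent, so MibF is inactive.
Required activator MibF is absent, so *mibS* is not transcribed.
So MibS is not produced.
With repressor JalV bound, *sibV* is not transcribed.
So SibV is not produced.
ppGpp is present, so KosH is inactive.
Required activator KosH is absent, so *nerJ* is not transcribed.
So NerJ is not produced.
With no repressor bound, *cilR* is transcribed.
So CilR is produced and active.
No repressor is bound and CilR is active, so *vorR* is transcribed.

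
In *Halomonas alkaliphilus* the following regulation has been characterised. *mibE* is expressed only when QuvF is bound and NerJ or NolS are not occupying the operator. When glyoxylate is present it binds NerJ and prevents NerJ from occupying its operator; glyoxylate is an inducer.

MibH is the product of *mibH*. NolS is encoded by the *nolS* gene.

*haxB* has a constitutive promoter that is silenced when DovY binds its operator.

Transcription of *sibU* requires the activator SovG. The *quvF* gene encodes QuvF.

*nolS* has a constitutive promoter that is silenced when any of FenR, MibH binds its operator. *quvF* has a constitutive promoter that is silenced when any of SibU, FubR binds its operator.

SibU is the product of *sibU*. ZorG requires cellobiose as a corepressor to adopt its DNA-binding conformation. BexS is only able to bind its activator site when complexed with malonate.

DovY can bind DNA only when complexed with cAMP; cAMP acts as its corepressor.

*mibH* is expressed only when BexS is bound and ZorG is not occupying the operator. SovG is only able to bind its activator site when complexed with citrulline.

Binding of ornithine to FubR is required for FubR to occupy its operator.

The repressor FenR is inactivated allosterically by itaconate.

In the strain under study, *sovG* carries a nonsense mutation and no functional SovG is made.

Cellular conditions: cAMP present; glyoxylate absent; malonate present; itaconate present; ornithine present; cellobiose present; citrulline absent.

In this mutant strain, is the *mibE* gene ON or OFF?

SovG is non-functional in this strain, so it has no effect.
Required activator SovG is absent, so *sibU* is not transcribed.
So SibU is not produced.
Ornithine is present, so FubR is active.
With repressor FubR bound, *quvF* is not transcribed.
So QuvF is not produced.
Glyoxylate is absent, so NerJ is active.
Itaconate is present, so FenR is inactive.
Malonate is present, so BexS is active.
Cellobiose is present, so ZorG is active.
With repressor ZorG bound, *mibH* is not transcribed.
So MibH is not produced.
With no repressor bound, *nolS* is transcribed.
So NolS is produced and active.
With repressor NerJ bound, *mibE* is not transcribed.

OFF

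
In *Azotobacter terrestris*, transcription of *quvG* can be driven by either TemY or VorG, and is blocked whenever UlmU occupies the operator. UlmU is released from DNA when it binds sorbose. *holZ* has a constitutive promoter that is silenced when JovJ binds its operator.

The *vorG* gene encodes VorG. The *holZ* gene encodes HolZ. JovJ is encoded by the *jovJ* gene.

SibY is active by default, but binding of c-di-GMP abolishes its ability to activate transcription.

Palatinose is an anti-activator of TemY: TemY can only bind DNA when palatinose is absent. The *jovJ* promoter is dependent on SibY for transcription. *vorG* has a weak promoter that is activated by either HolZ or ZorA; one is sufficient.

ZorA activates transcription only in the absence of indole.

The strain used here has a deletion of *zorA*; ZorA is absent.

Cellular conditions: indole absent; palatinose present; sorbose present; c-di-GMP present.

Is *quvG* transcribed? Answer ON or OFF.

ON

Palatinose is present, so TemY is inactive.
Sorbose is present, so UlmU is inactive.
c-di-GMP is present, so SibY is inactive.
Required activator SibY is absent, so *jovJ* is not transcribed.
So JovJ is not produced.
With no repressor bound, *holZ* is transcribed.
So HolZ is produced and active.
ZorA is non-functional in this strain, so it has no effect.
Activator HolZ is present, so *vorG* is transcribed.
So VorG is produced and active.
Activator VorG is present, so *quvG* is transcribed.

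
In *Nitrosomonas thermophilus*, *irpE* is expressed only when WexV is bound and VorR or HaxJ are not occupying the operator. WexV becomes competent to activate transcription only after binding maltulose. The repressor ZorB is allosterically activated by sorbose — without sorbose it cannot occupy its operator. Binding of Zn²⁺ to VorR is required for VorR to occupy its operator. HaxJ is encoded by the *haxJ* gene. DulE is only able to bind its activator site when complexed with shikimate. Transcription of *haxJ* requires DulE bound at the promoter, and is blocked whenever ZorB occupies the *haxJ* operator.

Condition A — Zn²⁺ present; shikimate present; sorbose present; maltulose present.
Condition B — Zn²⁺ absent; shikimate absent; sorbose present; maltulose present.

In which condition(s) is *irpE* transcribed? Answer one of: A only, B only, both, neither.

Condition A:
Zn²⁺ is present, so VorR is active.
Shikimate is present, so DulE is active.
Sorbose is present, so ZorB is active.
With repressor ZorB bound, *haxJ* is not transcribed.
So HaxJ is not produced.
Maltulose is present, so WexV is active.
With repressor VorR bound, *irpE* is not transcribed.
→ *irpE* is OFF in A.
Condition B:
Zn²⁺ is absent, so VorR is inactive.
Shikimate is absent, so DulE is inactive.
Sorbose is present, so ZorB is active.
With repressor ZorB bound, *haxJ* is not transcribed.
So HaxJ is not produced.
Maltulose is present, so WexV is active.
No repressor is bound and WexV is active, so *irpE* is transcribed.
→ *irpE* is ON in B.

B only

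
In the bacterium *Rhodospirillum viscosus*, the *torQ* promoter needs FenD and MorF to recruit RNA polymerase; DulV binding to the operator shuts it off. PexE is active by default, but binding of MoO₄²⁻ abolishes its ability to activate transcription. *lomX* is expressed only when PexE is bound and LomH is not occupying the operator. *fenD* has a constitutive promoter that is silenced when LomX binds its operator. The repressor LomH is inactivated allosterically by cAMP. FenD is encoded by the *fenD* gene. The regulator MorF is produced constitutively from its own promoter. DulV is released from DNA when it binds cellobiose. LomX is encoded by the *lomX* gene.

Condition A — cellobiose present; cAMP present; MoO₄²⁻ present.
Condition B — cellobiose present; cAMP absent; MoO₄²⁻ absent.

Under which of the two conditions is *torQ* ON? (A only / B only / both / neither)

both

Condition A:
Cellobiose is present, so DulV is inactive.
cAMP is present, so LomH is inactive.
MoO₄²⁻ is present, so PexE is inactive.
Required activator PexE is absent, so *lomX* is not transcribed.
So LomX is not produced.
With no repressor bound, *fenD* is transcribed.
So FenD is produced and active.
MorF is produced constitutively and is active.
No repressor is bound and FenD and MorF are active, so *torQ* is transcribed.
→ *torQ* is ON in A.
Condition B:
Cellobiose is present, so DulV is inactive.
cAMP is absent, so LomH is active.
MoO₄²⁻ is absent, so PexE is active.
With repressor LomH bound, *lomX* is not transcribed.
So LomX is not produced.
With no repressor bound, *fenD* is transcribed.
So FenD is produced and active.
MorF is produced constitutively and is active.
No repressor is bound and FenD and MorF are active, so *torQ* is transcribed.
→ *torQ* is ON in B.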